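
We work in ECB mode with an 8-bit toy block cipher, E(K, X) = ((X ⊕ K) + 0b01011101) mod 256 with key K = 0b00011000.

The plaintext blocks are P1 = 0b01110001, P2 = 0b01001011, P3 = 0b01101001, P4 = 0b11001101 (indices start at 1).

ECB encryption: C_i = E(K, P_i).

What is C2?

C2 = 0b10110000

C2: E(K, 0b01001011) = 0b10110000.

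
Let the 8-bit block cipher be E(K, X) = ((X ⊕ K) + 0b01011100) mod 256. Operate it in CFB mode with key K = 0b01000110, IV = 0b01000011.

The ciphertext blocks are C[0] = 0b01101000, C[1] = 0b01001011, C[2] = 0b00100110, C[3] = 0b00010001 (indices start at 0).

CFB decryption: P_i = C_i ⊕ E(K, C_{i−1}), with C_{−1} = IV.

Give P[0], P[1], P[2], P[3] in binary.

P[0] = 0b00001001, P[1] = 0b11000001, P[2] = 0b01001111, P[3] = 0b10101101

P[0]: E(K, 0b01000011) = 0b01100001; 0b01101000 ⊕ 0b01100001 = 0b00001001.
P[1]: E(K, 0b01101000) = 0b10001010; 0b01001011 ⊕ 0b10001010 = 0b11000001.
P[2]: E(K, 0b01001011) = 0b01101001; 0b00100110 ⊕ 0b01101001 = 0b01001111.
P[3]: E(K, 0b00100110) = 0b10111100; 0b00010001 ⊕ 0b10111100 = 0b10101101.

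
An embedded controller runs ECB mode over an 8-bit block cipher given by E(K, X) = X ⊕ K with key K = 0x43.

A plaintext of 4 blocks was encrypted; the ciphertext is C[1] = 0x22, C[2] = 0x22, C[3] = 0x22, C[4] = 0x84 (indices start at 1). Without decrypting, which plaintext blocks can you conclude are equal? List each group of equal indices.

P[1] = P[2] = P[3]

ECB encrypts each block independently with the same key, so equal ciphertext blocks imply equal plaintext blocks.
C[1] = C[2] = C[3] = 0x22, so P[1] = P[2] = P[3].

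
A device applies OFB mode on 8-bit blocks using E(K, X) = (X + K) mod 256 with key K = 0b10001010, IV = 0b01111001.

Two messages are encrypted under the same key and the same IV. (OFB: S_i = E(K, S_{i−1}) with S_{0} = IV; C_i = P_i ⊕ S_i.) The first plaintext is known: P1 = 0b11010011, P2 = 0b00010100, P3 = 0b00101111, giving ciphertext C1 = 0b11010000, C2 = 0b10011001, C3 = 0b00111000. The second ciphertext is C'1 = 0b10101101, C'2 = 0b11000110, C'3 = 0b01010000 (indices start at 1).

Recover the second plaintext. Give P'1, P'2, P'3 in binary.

In OFB with a reused IV, both messages share the same keystream S_i, so C_i ⊕ C'_i = P_i ⊕ P'_i and thus P'_i = P_i ⊕ C_i ⊕ C'_i.
P'1: 0b11010011 ⊕ 0b11010000 ⊕ 0b10101101 = 0b10101110.
P'2: 0b00010100 ⊕ 0b10011001 ⊕ 0b11000110 = 0b01001011.
P'3: 0b00101111 ⊕ 0b00111000 ⊕ 0b01010000 = 0b01000111.

P'1 = 0b10101110, P'2 = 0b01001011, P'3 = 0b01000111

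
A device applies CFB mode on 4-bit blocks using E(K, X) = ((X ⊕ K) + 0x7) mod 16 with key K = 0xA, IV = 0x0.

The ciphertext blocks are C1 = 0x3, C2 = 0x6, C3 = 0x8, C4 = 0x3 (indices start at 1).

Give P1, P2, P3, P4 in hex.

P1 = 0x2, P2 = 0x6, P3 = 0xB, P4 = 0xA

CFB decryption: P_i = C_i ⊕ E(K, C_{i−1}), with C_{0} = IV.
P1: E(K, 0x0) = 0x1; 0x3 ⊕ 0x1 = 0x2.
P2: E(K, 0x3) = 0x0; 0x6 ⊕ 0x0 = 0x6.
P3: E(K, 0x6) = 0x3; 0x8 ⊕ 0x3 = 0xB.
P4: E(K, 0x8) = 0x9; 0x3 ⊕ 0x9 = 0xA.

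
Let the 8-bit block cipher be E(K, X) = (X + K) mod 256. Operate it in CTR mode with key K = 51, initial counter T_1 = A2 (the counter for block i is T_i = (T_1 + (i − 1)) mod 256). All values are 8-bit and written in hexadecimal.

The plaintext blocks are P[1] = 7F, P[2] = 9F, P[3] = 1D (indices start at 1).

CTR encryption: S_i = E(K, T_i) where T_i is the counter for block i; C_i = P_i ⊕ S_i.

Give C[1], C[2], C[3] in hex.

C[1] = 8C, C[2] = 6B, C[3] = E8

C[1]: T = A2, S = E(K, T) = F3; 7F ⊕ F3 = 8C.
C[2]: T = A3, S = E(K, T) = F4; 9F ⊕ F4 = 6B.
C[3]: T = A4, S = E(K, T) = F5; 1D ⊕ F5 = E8.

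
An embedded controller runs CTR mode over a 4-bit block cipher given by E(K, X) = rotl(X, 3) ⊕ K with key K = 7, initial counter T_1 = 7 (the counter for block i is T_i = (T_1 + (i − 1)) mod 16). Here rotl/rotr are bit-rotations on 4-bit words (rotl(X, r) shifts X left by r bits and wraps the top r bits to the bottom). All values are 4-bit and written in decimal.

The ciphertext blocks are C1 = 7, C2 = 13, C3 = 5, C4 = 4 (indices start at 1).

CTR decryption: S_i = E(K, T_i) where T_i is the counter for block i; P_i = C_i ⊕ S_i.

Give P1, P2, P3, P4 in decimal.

P1 = 11, P2 = 14, P3 = 14, P4 = 6

P1: T = 7, S = E(K, T) = 12; 7 ⊕ 12 = 11.
P2: T = 8, S = E(K, T) = 3; 13 ⊕ 3 = 14.
P3: T = 9, S = E(K, T) = 11; 5 ⊕ 11 = 14.
P4: T = 10, S = E(K, T) = 2; 4 ⊕ 2 = 6.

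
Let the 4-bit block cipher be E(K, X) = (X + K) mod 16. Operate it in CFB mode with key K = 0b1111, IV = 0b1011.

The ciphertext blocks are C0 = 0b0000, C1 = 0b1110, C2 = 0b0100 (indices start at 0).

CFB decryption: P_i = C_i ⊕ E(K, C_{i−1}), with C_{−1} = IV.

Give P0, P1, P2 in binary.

P0 = 0b1010, P1 = 0b0001, P2 = 0b1001

P0: E(K, 0b1011) = 0b1010; 0b0000 ⊕ 0b1010 = 0b1010.
P1: E(K, 0b0000) = 0b1111; 0b1110 ⊕ 0b1111 = 0b0001.
P2: E(K, 0b1110) = 0b1101; 0b0100 ⊕ 0b1101 = 0b1001.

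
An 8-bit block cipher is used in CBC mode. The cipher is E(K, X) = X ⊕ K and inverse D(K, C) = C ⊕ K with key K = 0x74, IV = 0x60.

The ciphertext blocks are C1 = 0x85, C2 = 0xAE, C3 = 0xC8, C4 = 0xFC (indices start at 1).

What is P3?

P3 = 0x12

CBC decryption: P_i = D(K, C_i) ⊕ C_{i−1}, with C_{0} = IV.
P3: D(K, 0xC8) = 0xBC; 0xBC ⊕ 0xAE = 0x12.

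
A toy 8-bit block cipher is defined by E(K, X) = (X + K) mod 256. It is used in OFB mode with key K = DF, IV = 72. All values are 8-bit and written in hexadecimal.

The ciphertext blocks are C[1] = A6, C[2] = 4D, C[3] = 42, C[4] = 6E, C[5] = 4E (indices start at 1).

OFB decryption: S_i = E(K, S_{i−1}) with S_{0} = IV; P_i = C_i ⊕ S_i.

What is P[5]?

P[1]: S = E(K, 72) = 51; A6 ⊕ 51 = F7.
P[2]: S = E(K, 51) = 30; 4D ⊕ 30 = 7D.
P[3]: S = E(K, 30) = 0F; 42 ⊕ 0F = 4D.
P[4]: S = E(K, 0F) = EE; 6E ⊕ EE = 80.
P[5]: S = E(K, EE) = CD; 4E ⊕ CD = 83.

P[5] = 83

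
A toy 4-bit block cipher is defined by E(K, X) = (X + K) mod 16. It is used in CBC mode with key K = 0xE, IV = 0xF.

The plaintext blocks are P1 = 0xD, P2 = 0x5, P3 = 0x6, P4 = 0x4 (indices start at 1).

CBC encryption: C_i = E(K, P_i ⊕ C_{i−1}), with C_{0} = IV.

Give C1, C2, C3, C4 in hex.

C1: P1 ⊕ 0xF = 0x2; E(K, 0x2) = 0x0.
C2: P2 ⊕ 0x0 = 0x5; E(K, 0x5) = 0x3.
C3: P3 ⊕ 0x3 = 0x5; E(K, 0x5) = 0x3.
C4: P4 ⊕ 0x3 = 0x7; E(K, 0x7) = 0x5.

C1 = 0x0, C2 = 0x3, C3 = 0x3, C4 = 0x5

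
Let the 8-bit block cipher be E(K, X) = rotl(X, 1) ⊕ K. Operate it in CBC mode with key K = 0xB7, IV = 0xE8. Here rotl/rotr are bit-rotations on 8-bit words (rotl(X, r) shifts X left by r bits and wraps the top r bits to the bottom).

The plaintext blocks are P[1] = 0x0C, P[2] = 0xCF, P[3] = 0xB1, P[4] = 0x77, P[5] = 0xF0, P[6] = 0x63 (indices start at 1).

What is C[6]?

CBC encryption: C_i = E(K, P_i ⊕ C_{i−1}), with C_{0} = IV.
C[1]: P[1] ⊕ 0xE8 = 0xE4; E(K, 0xE4) = 0x7E.
C[2]: P[2] ⊕ 0x7E = 0xB1; E(K, 0xB1) = 0xD4.
C[3]: P[3] ⊕ 0xD4 = 0x65; E(K, 0x65) = 0x7D.
C[4]: P[4] ⊕ 0x7D = 0x0A; E(K, 0x0A) = 0xA3.
C[5]: P[5] ⊕ 0xA3 = 0x53; E(K, 0x53) = 0x11.
C[6]: P[6] ⊕ 0x11 = 0x72; E(K, 0x72) = 0x53.

C[6] = 0x53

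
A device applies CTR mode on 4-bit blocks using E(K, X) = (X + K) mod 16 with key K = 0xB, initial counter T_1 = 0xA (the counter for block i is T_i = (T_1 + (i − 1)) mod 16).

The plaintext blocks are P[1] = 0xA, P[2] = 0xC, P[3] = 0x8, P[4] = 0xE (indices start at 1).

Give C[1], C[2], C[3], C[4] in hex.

C[1] = 0xF, C[2] = 0xA, C[3] = 0xF, C[4] = 0x6

CTR encryption: S_i = E(K, T_i) where T_i is the counter for block i; C_i = P_i ⊕ S_i.
C[1]: T = 0xA, S = E(K, T) = 0x5; 0xA ⊕ 0x5 = 0xF.
C[2]: T = 0xB, S = E(K, T) = 0x6; 0xC ⊕ 0x6 = 0xA.
C[3]: T = 0xC, S = E(K, T) = 0x7; 0x8 ⊕ 0x7 = 0xF.
C[4]: T = 0xD, S = E(K, T) = 0x8; 0xE ⊕ 0x8 = 0x6.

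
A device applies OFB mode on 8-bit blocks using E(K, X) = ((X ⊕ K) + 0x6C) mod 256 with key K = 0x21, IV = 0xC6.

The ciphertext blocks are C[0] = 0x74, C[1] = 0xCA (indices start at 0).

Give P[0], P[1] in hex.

OFB decryption: S_i = E(K, S_{i−1}) with S_{−1} = IV; P_i = C_i ⊕ S_i.
P[0]: S = E(K, 0xC6) = 0x53; 0x74 ⊕ 0x53 = 0x27.
P[1]: S = E(K, 0x53) = 0xDE; 0xCA ⊕ 0xDE = 0x14.

P[0] = 0x27, P[1] = 0x14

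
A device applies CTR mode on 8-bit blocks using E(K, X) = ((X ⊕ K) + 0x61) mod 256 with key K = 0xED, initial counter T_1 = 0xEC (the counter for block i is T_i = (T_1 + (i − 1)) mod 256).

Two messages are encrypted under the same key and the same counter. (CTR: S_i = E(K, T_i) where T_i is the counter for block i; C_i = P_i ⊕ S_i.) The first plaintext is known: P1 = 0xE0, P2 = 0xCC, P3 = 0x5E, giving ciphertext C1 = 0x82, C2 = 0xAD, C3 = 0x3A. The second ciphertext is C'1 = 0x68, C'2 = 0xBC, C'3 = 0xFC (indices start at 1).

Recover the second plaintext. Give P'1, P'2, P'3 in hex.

In CTR with a reused counter, both messages share the same keystream S_i, so C_i ⊕ C'_i = P_i ⊕ P'_i and thus P'_i = P_i ⊕ C_i ⊕ C'_i.
P'1: 0xE0 ⊕ 0x82 ⊕ 0x68 = 0x0A.
P'2: 0xCC ⊕ 0xAD ⊕ 0xBC = 0xDD.
P'3: 0x5E ⊕ 0x3A ⊕ 0xFC = 0x98.

P'1 = 0x0A, P'2 = 0xDD, P'3 = 0x98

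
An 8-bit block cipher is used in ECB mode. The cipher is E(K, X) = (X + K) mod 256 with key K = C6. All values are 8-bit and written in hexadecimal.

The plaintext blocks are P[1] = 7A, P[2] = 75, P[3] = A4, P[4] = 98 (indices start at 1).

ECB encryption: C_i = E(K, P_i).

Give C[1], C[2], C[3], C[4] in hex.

C[1]: E(K, 7A) = 40.
C[2]: E(K, 75) = 3B.
C[3]: E(K, A4) = 6A.
C[4]: E(K, 98) = 5E.

C[1] = 40, C[2] = 3B, C[3] = 6A, C[4] = 5E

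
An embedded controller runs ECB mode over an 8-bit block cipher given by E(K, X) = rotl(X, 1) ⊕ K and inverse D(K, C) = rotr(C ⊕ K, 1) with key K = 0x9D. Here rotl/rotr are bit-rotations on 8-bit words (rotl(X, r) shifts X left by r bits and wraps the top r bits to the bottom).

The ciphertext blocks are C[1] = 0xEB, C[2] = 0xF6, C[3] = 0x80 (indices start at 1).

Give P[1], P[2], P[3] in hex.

P[1] = 0x3B, P[2] = 0xB5, P[3] = 0x8E

ECB decryption: P_i = D(K, C_i).
P[1]: D(K, 0xEB) = 0x3B.
P[2]: D(K, 0xF6) = 0xB5.
P[3]: D(K, 0x80) = 0x8E.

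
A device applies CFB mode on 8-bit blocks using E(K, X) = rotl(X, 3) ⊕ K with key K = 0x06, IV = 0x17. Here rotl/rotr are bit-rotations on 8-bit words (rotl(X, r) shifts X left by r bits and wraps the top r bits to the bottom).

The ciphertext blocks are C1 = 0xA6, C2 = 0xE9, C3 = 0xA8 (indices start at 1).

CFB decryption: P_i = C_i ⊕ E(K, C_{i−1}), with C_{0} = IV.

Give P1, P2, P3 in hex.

P1: E(K, 0x17) = 0xBE; 0xA6 ⊕ 0xBE = 0x18.
P2: E(K, 0xA6) = 0x33; 0xE9 ⊕ 0x33 = 0xDA.
P3: E(K, 0xE9) = 0x49; 0xA8 ⊕ 0x49 = 0xE1.

P1 = 0x18, P2 = 0xDA, P3 = 0xE1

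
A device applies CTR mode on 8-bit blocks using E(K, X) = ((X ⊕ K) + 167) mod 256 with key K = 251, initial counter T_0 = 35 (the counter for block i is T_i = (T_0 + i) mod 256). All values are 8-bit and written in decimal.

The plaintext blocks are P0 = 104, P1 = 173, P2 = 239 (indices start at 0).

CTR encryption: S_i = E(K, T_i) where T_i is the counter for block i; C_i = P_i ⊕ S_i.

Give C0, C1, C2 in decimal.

C0 = 23, C1 = 43, C2 = 106

C0: T = 35, S = E(K, T) = 127; 104 ⊕ 127 = 23.
C1: T = 36, S = E(K, T) = 134; 173 ⊕ 134 = 43.
C2: T = 37, S = E(K, T) = 133; 239 ⊕ 133 = 106.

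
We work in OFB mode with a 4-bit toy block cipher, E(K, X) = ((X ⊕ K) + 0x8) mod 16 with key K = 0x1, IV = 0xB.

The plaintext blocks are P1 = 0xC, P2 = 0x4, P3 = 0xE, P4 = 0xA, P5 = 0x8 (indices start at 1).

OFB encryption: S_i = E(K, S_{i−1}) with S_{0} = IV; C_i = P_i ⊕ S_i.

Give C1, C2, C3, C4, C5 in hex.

C1 = 0xE, C2 = 0xF, C3 = 0xC, C4 = 0x1, C5 = 0xA

C1: S = E(K, 0xB) = 0x2; 0xC ⊕ 0x2 = 0xE.
C2: S = E(K, 0x2) = 0xB; 0x4 ⊕ 0xB = 0xF.
C3: S = E(K, 0xB) = 0x2; 0xE ⊕ 0x2 = 0xC.
C4: S = E(K, 0x2) = 0xB; 0xA ⊕ 0xB = 0x1.
C5: S = E(K, 0xB) = 0x2; 0x8 ⊕ 0x2 = 0xA.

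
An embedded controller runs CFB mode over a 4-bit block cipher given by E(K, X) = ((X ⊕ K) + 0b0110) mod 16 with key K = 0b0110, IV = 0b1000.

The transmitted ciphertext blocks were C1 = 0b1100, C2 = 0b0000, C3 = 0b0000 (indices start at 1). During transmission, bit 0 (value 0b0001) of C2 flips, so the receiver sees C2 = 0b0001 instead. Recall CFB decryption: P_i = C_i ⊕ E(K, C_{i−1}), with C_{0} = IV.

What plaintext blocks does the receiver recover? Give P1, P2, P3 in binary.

P1 = 0b1000, P2 = 0b0001, P3 = 0b1101

Only C2 changed, to 0b0001. In CFB, a change in C_i flips the same bit in P_i and garbles P_{i+1}. Decrypting the received ciphertext:
P1: E(K, 0b1000) = 0b0100; 0b1100 ⊕ 0b0100 = 0b1000.
P2: E(K, 0b1100) = 0b0000; 0b0001 ⊕ 0b0000 = 0b0001.
P3: E(K, 0b0001) = 0b1101; 0b0000 ⊕ 0b1101 = 0b1101.
Blocks that differ from the original plaintext: P2, P3.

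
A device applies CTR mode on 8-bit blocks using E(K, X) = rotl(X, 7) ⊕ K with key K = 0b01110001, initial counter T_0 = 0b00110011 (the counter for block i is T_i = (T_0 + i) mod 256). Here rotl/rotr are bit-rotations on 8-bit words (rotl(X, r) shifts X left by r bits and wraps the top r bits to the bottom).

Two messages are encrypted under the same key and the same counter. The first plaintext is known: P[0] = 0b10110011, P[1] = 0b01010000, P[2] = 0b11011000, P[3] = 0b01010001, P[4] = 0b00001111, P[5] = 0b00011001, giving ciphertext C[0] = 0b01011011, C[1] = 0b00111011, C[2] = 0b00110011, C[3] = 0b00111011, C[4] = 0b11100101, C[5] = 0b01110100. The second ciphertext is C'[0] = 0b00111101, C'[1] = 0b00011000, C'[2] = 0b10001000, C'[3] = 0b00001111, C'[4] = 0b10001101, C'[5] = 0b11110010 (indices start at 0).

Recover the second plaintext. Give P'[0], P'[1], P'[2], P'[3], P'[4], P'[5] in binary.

In CTR with a reused counter, both messages share the same keystream S_i, so C_i ⊕ C'_i = P_i ⊕ P'_i and thus P'_i = P_i ⊕ C_i ⊕ C'_i.
P'[0]: 0b10110011 ⊕ 0b01011011 ⊕ 0b00111101 = 0b11010101.
P'[1]: 0b01010000 ⊕ 0b00111011 ⊕ 0b00011000 = 0b01110011.
P'[2]: 0b11011000 ⊕ 0b00110011 ⊕ 0b10001000 = 0b01100011.
P'[3]: 0b01010001 ⊕ 0b00111011 ⊕ 0b00001111 = 0b01100101.
P'[4]: 0b00001111 ⊕ 0b11100101 ⊕ 0b10001101 = 0b01100111.
P'[5]: 0b00011001 ⊕ 0b01110100 ⊕ 0b11110010 = 0b10011111.

P'[0] = 0b11010101, P'[1] = 0b01110011, P'[2] = 0b01100011, P'[3] = 0b01100101, P'[4] = 0b01100111, P'[5] = 0b10011111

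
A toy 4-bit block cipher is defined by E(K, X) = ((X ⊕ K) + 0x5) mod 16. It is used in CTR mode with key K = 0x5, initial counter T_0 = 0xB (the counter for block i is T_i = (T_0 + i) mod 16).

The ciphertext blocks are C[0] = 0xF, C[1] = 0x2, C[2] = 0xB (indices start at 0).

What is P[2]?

P[2] = 0x6

CTR decryption: S_i = E(K, T_i) where T_i is the counter for block i; P_i = C_i ⊕ S_i.
P[2]: T = 0xD, S = E(K, T) = 0xD; 0xB ⊕ 0xD = 0x6.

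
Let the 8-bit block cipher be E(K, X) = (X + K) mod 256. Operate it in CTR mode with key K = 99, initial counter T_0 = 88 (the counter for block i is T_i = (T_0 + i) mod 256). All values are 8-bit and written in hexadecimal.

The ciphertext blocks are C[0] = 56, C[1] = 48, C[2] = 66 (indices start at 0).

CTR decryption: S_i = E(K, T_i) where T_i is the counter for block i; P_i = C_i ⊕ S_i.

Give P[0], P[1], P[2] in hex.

P[0]: T = 88, S = E(K, T) = 21; 56 ⊕ 21 = 77.
P[1]: T = 89, S = E(K, T) = 22; 48 ⊕ 22 = 6A.
P[2]: T = 8A, S = E(K, T) = 23; 66 ⊕ 23 = 45.

P[0] = 77, P[1] = 6A, P[2] = 45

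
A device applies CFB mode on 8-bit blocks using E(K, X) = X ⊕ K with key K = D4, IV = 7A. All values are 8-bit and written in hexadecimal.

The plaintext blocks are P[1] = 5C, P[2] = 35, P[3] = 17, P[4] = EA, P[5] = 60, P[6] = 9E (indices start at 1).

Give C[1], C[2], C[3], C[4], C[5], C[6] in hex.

CFB encryption: C_i = P_i ⊕ E(K, C_{i−1}), with C_{0} = IV.
C[1]: E(K, 7A) = AE; 5C ⊕ AE = F2.
C[2]: E(K, F2) = 26; 35 ⊕ 26 = 13.
C[3]: E(K, 13) = C7; 17 ⊕ C7 = D0.
C[4]: E(K, D0) = 04; EA ⊕ 04 = EE.
C[5]: E(K, EE) = 3A; 60 ⊕ 3A = 5A.
C[6]: E(K, 5A) = 8E; 9E ⊕ 8E = 10.

C[1] = F2, C[2] = 13, C[3] = D0, C[4] = EE, C[5] = 5A, C[6] = 10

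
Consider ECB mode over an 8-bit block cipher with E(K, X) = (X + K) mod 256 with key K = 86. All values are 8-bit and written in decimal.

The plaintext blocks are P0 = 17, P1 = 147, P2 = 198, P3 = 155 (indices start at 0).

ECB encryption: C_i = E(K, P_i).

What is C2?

C2 = 28

C2: E(K, 198) = 28.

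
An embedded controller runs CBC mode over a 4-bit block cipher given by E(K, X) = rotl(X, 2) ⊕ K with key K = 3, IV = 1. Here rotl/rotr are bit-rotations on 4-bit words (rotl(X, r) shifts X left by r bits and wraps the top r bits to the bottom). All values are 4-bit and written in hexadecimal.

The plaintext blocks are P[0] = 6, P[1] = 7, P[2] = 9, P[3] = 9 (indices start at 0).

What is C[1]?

C[1] = 5

CBC encryption: C_i = E(K, P_i ⊕ C_{i−1}), with C_{−1} = IV.
C[0]: P[0] ⊕ 1 = 7; E(K, 7) = E.
C[1]: P[1] ⊕ E = 9; E(K, 9) = 5.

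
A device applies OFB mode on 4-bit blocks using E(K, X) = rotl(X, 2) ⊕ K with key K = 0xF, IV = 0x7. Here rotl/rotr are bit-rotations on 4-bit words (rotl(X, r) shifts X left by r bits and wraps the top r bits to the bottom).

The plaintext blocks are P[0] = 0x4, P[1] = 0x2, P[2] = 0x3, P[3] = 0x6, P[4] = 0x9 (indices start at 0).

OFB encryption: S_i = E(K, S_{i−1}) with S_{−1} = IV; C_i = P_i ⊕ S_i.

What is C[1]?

C[0]: S = E(K, 0x7) = 0x2; 0x4 ⊕ 0x2 = 0x6.
C[1]: S = E(K, 0x2) = 0x7; 0x2 ⊕ 0x7 = 0x5.

C[1] = 0x5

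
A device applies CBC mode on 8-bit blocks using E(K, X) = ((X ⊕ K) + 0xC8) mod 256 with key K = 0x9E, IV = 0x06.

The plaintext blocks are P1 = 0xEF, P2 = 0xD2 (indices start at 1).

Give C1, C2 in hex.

C1 = 0x3F, C2 = 0x3B

CBC encryption: C_i = E(K, P_i ⊕ C_{i−1}), with C_{0} = IV.
C1: P1 ⊕ 0x06 = 0xE9; E(K, 0xE9) = 0x3F.
C2: P2 ⊕ 0x3F = 0xED; E(K, 0xED) = 0x3B.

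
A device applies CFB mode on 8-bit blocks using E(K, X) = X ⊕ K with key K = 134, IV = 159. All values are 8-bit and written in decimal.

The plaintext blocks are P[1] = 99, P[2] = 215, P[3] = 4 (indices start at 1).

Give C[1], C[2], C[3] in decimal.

CFB encryption: C_i = P_i ⊕ E(K, C_{i−1}), with C_{0} = IV.
C[1]: E(K, 159) = 25; 99 ⊕ 25 = 122.
C[2]: E(K, 122) = 252; 215 ⊕ 252 = 43.
C[3]: E(K, 43) = 173; 4 ⊕ 173 = 169.

C[1] = 122, C[2] = 43, C[3] = 169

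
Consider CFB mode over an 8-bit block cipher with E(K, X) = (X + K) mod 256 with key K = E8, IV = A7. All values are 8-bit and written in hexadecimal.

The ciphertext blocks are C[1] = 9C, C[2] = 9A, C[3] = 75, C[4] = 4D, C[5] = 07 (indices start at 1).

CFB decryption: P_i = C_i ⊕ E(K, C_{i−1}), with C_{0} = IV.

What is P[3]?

P[3] = F7

P[3]: E(K, 9A) = 82; 75 ⊕ 82 = F7.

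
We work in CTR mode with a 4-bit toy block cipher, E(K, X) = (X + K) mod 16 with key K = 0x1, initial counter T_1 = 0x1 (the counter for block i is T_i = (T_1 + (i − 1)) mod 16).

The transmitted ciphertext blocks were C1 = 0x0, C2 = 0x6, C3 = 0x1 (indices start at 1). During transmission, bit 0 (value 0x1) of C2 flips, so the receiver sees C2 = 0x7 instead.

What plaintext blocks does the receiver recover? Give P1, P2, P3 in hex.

CTR decryption: S_i = E(K, T_i) where T_i is the counter for block i; P_i = C_i ⊕ S_i.
Only C2 changed, to 0x7. In CTR, a change in C_i flips the same bit in P_i only; the keystream is unaffected. Decrypting the received ciphertext:
P1: T = 0x1, S = E(K, T) = 0x2; 0x0 ⊕ 0x2 = 0x2.
P2: T = 0x2, S = E(K, T) = 0x3; 0x7 ⊕ 0x3 = 0x4.
P3: T = 0x3, S = E(K, T) = 0x4; 0x1 ⊕ 0x4 = 0x5.
Blocks that differ from the original plaintext: P2.

P1 = 0x2, P2 = 0x4, P3 = 0x5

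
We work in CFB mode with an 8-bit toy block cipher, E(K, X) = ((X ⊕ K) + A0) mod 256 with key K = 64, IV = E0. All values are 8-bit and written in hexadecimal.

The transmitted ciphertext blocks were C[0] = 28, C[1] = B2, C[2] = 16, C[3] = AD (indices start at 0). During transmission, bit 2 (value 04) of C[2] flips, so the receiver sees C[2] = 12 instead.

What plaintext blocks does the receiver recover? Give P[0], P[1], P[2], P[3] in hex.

P[0] = 0C, P[1] = 5E, P[2] = 64, P[3] = BB

CFB decryption: P_i = C_i ⊕ E(K, C_{i−1}), with C_{−1} = IV.
Only C[2] changed, to 12. In CFB, a change in C_i flips the same bit in P_i and garbles P_{i+1}. Decrypting the received ciphertext:
P[0]: E(K, E0) = 24; 28 ⊕ 24 = 0C.
P[1]: E(K, 28) = EC; B2 ⊕ EC = 5E.
P[2]: E(K, B2) = 76; 12 ⊕ 76 = 64.
P[3]: E(K, 12) = 16; AD ⊕ 16 = BB.
Blocks that differ from the original plaintext: P[2], P[3].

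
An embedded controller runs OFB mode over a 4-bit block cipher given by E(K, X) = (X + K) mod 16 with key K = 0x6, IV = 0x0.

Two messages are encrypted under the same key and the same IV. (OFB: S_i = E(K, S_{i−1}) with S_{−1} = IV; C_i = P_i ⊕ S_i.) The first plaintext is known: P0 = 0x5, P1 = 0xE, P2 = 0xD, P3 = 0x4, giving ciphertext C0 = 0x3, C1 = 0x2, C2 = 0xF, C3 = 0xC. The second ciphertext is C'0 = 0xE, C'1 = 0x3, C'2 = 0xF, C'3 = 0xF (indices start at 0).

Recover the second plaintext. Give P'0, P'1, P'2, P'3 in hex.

In OFB with a reused IV, both messages share the same keystream S_i, so C_i ⊕ C'_i = P_i ⊕ P'_i and thus P'_i = P_i ⊕ C_i ⊕ C'_i.
P'0: 0x5 ⊕ 0x3 ⊕ 0xE = 0x8.
P'1: 0xE ⊕ 0x2 ⊕ 0x3 = 0xF.
P'2: 0xD ⊕ 0xF ⊕ 0xF = 0xD.
P'3: 0x4 ⊕ 0xC ⊕ 0xF = 0x7.

P'0 = 0x8, P'1 = 0xF, P'2 = 0xD, P'3 = 0x7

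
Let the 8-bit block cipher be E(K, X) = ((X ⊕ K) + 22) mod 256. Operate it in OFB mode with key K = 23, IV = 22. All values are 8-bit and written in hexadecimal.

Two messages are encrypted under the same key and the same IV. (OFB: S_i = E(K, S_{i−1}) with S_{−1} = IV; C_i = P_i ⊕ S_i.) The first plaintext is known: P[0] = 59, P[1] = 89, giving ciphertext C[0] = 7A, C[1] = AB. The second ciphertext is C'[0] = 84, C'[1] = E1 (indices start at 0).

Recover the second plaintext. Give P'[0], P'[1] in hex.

P'[0] = A7, P'[1] = C3

In OFB with a reused IV, both messages share the same keystream S_i, so C_i ⊕ C'_i = P_i ⊕ P'_i and thus P'_i = P_i ⊕ C_i ⊕ C'_i.
P'[0]: 59 ⊕ 7A ⊕ 84 = A7.
P'[1]: 89 ⊕ AB ⊕ E1 = C3.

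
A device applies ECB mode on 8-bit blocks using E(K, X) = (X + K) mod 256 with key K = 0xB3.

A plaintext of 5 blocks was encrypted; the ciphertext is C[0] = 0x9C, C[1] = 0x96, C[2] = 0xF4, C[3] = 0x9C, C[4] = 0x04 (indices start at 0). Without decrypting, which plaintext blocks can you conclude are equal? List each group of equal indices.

ECB encrypts each block independently with the same key, so equal ciphertext blocks imply equal plaintext blocks.
C[0] = C[3] = 0x9C, so P[0] = P[3].

P[0] = P[3]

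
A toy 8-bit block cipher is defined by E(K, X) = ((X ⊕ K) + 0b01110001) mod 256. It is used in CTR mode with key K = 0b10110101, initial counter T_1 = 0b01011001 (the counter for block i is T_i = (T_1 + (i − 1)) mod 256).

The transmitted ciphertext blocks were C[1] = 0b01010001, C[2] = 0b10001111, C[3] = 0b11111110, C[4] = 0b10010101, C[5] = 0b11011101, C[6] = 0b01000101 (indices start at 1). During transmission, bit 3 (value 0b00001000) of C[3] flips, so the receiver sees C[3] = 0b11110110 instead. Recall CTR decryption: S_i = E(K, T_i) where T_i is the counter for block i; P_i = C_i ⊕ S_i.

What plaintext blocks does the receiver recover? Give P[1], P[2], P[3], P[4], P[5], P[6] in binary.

Only C[3] changed, to 0b11110110. In CTR, a change in C_i flips the same bit in P_i only; the keystream is unaffected. Decrypting the received ciphertext:
P[1]: T = 0b01011001, S = E(K, T) = 0b01011101; 0b01010001 ⊕ 0b01011101 = 0b00001100.
P[2]: T = 0b01011010, S = E(K, T) = 0b01100000; 0b10001111 ⊕ 0b01100000 = 0b11101111.
P[3]: T = 0b01011011, S = E(K, T) = 0b01011111; 0b11110110 ⊕ 0b01011111 = 0b10101001.
P[4]: T = 0b01011100, S = E(K, T) = 0b01011010; 0b10010101 ⊕ 0b01011010 = 0b11001111.
P[5]: T = 0b01011101, S = E(K, T) = 0b01011001; 0b11011101 ⊕ 0b01011001 = 0b10000100.
P[6]: T = 0b01011110, S = E(K, T) = 0b01011100; 0b01000101 ⊕ 0b01011100 = 0b00011001.
Blocks that differ from the original plaintext: P[3].

P[1] = 0b00001100, P[2] = 0b11101111, P[3] = 0b10101001, P[4] = 0b11001111, P[5] = 0b10000100, P[6] = 0b00011001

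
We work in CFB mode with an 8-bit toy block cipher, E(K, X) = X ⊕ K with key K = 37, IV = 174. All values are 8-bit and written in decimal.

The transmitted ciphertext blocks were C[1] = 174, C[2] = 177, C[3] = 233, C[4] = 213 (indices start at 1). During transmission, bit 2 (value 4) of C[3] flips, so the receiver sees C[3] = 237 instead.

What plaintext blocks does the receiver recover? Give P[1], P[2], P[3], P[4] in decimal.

P[1] = 37, P[2] = 58, P[3] = 121, P[4] = 29

CFB decryption: P_i = C_i ⊕ E(K, C_{i−1}), with C_{0} = IV.
Only C[3] changed, to 237. In CFB, a change in C_i flips the same bit in P_i and garbles P_{i+1}. Decrypting the received ciphertext:
P[1]: E(K, 174) = 139; 174 ⊕ 139 = 37.
P[2]: E(K, 174) = 139; 177 ⊕ 139 = 58.
P[3]: E(K, 177) = 148; 237 ⊕ 148 = 121.
P[4]: E(K, 237) = 200; 213 ⊕ 200 = 29.
Blocks that differ from the original plaintext: P[3], P[4].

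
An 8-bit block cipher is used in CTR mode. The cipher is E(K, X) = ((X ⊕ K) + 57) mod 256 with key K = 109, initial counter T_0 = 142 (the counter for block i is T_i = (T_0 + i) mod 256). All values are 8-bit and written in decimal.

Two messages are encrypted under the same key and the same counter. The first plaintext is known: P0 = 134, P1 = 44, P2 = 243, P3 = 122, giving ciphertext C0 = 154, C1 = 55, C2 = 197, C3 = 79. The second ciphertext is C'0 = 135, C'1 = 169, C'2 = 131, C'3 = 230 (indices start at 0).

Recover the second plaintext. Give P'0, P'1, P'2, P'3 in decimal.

In CTR with a reused counter, both messages share the same keystream S_i, so C_i ⊕ C'_i = P_i ⊕ P'_i and thus P'_i = P_i ⊕ C_i ⊕ C'_i.
P'0: 134 ⊕ 154 ⊕ 135 = 155.
P'1: 44 ⊕ 55 ⊕ 169 = 178.
P'2: 243 ⊕ 197 ⊕ 131 = 181.
P'3: 122 ⊕ 79 ⊕ 230 = 211.

P'0 = 155, P'1 = 178, P'2 = 181, P'3 = 211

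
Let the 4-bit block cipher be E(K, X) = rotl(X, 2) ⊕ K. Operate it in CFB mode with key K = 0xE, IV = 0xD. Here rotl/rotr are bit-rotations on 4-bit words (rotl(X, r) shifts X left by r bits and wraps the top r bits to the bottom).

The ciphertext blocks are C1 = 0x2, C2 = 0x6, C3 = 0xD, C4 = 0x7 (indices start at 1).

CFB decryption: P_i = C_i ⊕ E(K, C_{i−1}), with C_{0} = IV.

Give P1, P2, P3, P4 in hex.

P1: E(K, 0xD) = 0x9; 0x2 ⊕ 0x9 = 0xB.
P2: E(K, 0x2) = 0x6; 0x6 ⊕ 0x6 = 0x0.
P3: E(K, 0x6) = 0x7; 0xD ⊕ 0x7 = 0xA.
P4: E(K, 0xD) = 0x9; 0x7 ⊕ 0x9 = 0xE.

P1 = 0xB, P2 = 0x0, P3 = 0xA, P4 = 0xE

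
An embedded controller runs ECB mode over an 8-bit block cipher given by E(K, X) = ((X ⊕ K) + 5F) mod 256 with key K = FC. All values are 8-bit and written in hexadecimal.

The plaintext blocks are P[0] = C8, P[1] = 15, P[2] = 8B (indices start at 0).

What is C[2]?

C[2] = D6

ECB encryption: C_i = E(K, P_i).
C[2]: E(K, 8B) = D6.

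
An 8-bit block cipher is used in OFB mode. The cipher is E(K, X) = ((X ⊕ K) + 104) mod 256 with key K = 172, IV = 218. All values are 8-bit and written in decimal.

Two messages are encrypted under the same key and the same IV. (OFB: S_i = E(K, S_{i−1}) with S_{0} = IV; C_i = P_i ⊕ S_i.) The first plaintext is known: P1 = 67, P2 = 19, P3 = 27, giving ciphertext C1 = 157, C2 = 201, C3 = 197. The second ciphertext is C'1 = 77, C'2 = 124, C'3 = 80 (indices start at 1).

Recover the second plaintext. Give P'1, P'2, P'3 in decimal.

In OFB with a reused IV, both messages share the same keystream S_i, so C_i ⊕ C'_i = P_i ⊕ P'_i and thus P'_i = P_i ⊕ C_i ⊕ C'_i.
P'1: 67 ⊕ 157 ⊕ 77 = 147.
P'2: 19 ⊕ 201 ⊕ 124 = 166.
P'3: 27 ⊕ 197 ⊕ 80 = 142.

P'1 = 147, P'2 = 166, P'3 = 142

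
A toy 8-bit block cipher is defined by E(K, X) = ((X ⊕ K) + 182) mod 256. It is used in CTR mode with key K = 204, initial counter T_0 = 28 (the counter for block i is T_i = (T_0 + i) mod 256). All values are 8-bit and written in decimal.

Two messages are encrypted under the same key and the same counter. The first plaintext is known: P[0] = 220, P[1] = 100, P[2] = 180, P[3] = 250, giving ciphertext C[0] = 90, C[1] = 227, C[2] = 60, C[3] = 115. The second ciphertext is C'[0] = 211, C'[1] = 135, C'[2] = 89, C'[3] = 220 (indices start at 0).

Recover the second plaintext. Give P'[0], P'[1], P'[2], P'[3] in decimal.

P'[0] = 85, P'[1] = 0, P'[2] = 209, P'[3] = 85

In CTR with a reused counter, both messages share the same keystream S_i, so C_i ⊕ C'_i = P_i ⊕ P'_i and thus P'_i = P_i ⊕ C_i ⊕ C'_i.
P'[0]: 220 ⊕ 90 ⊕ 211 = 85.
P'[1]: 100 ⊕ 227 ⊕ 135 = 0.
P'[2]: 180 ⊕ 60 ⊕ 89 = 209.
P'[3]: 250 ⊕ 115 ⊕ 220 = 85.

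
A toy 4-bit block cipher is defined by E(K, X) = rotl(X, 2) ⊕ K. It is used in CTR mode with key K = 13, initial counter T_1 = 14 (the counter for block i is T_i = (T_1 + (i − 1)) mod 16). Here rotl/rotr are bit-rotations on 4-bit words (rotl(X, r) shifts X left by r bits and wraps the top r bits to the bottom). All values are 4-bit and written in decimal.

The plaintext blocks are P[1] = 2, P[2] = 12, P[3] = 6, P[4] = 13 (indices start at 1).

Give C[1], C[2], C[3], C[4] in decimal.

C[1] = 4, C[2] = 14, C[3] = 11, C[4] = 4

CTR encryption: S_i = E(K, T_i) where T_i is the counter for block i; C_i = P_i ⊕ S_i.
C[1]: T = 14, S = E(K, T) = 6; 2 ⊕ 6 = 4.
C[2]: T = 15, S = E(K, T) = 2; 12 ⊕ 2 = 14.
C[3]: T = 0, S = E(K, T) = 13; 6 ⊕ 13 = 11.
C[4]: T = 1, S = E(K, T) = 9; 13 ⊕ 9 = 4.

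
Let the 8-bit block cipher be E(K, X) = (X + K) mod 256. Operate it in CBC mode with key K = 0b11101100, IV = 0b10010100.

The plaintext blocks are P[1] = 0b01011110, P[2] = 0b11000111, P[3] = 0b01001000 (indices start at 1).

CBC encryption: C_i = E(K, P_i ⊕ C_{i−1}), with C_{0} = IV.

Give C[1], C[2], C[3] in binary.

C[1]: P[1] ⊕ 0b10010100 = 0b11001010; E(K, 0b11001010) = 0b10110110.
C[2]: P[2] ⊕ 0b10110110 = 0b01110001; E(K, 0b01110001) = 0b01011101.
C[3]: P[3] ⊕ 0b01011101 = 0b00010101; E(K, 0b00010101) = 0b00000001.

C[1] = 0b10110110, C[2] = 0b01011101, C[3] = 0b00000001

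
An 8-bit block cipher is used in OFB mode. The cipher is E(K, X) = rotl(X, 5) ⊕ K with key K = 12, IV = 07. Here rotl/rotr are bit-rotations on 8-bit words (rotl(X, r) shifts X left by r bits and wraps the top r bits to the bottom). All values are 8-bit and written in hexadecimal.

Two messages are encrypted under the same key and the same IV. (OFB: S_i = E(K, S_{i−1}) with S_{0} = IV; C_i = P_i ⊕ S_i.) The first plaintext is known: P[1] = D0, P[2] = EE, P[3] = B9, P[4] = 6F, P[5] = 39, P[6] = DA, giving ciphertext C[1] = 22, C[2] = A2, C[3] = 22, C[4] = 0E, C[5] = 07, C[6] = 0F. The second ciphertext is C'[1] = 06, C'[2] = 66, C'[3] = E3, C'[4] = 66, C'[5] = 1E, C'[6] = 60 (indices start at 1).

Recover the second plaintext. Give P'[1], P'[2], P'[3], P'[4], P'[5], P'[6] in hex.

In OFB with a reused IV, both messages share the same keystream S_i, so C_i ⊕ C'_i = P_i ⊕ P'_i and thus P'_i = P_i ⊕ C_i ⊕ C'_i.
P'[1]: D0 ⊕ 22 ⊕ 06 = F4.
P'[2]: EE ⊕ A2 ⊕ 66 = 2A.
P'[3]: B9 ⊕ 22 ⊕ E3 = 78.
P'[4]: 6F ⊕ 0E ⊕ 66 = 07.
P'[5]: 39 ⊕ 07 ⊕ 1E = 20.
P'[6]: DA ⊕ 0F ⊕ 60 = B5.

P'[1] = F4, P'[2] = 2A, P'[3] = 78, P'[4] = 07, P'[5] = 20, P'[6] = B5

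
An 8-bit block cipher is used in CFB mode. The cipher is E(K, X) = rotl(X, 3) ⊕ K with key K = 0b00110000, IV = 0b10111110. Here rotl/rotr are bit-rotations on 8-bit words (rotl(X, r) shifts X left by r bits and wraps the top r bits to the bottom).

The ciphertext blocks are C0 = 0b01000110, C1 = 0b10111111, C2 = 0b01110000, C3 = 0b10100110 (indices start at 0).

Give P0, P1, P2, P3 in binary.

P0 = 0b10000011, P1 = 0b10111101, P2 = 0b10111101, P3 = 0b00010101

CFB decryption: P_i = C_i ⊕ E(K, C_{i−1}), with C_{−1} = IV.
P0: E(K, 0b10111110) = 0b11000101; 0b01000110 ⊕ 0b11000101 = 0b10000011.
P1: E(K, 0b01000110) = 0b00000010; 0b10111111 ⊕ 0b00000010 = 0b10111101.
P2: E(K, 0b10111111) = 0b11001101; 0b01110000 ⊕ 0b11001101 = 0b10111101.
P3: E(K, 0b01110000) = 0b10110011; 0b10100110 ⊕ 0b10110011 = 0b00010101.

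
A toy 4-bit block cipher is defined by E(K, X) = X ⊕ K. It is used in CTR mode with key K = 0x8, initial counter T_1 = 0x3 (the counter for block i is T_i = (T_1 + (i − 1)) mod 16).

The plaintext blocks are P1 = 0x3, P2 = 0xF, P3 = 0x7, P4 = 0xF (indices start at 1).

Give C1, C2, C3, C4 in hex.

CTR encryption: S_i = E(K, T_i) where T_i is the counter for block i; C_i = P_i ⊕ S_i.
C1: T = 0x3, S = E(K, T) = 0xB; 0x3 ⊕ 0xB = 0x8.
C2: T = 0x4, S = E(K, T) = 0xC; 0xF ⊕ 0xC = 0x3.
C3: T = 0x5, S = E(K, T) = 0xD; 0x7 ⊕ 0xD = 0xA.
C4: T = 0x6, S = E(K, T) = 0xE; 0xF ⊕ 0xE = 0x1.

C1 = 0x8, C2 = 0x3, C3 = 0xA, C4 = 0x1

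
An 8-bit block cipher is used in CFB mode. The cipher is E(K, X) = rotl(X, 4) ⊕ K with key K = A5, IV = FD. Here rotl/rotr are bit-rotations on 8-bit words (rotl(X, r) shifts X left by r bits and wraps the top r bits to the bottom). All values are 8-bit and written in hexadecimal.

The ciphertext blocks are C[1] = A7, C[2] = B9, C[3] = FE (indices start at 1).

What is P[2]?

P[2] = 66

CFB decryption: P_i = C_i ⊕ E(K, C_{i−1}), with C_{0} = IV.
P[2]: E(K, A7) = DF; B9 ⊕ DF = 66.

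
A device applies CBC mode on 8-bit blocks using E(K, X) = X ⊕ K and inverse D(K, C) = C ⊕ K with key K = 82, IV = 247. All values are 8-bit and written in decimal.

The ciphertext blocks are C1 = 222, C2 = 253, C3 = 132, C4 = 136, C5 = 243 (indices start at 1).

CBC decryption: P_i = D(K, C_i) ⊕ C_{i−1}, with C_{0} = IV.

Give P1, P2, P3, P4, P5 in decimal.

P1: D(K, 222) = 140; 140 ⊕ 247 = 123.
P2: D(K, 253) = 175; 175 ⊕ 222 = 113.
P3: D(K, 132) = 214; 214 ⊕ 253 = 43.
P4: D(K, 136) = 218; 218 ⊕ 132 = 94.
P5: D(K, 243) = 161; 161 ⊕ 136 = 41.

P1 = 123, P2 = 113, P3 = 43, P4 = 94, P5 = 41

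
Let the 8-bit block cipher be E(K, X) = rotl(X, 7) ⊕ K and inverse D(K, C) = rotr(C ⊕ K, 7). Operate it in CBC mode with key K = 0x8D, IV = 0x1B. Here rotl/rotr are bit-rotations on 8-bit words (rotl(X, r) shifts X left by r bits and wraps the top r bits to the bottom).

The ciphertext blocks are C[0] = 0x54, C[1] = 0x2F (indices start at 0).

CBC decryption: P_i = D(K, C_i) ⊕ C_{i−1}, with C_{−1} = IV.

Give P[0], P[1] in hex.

P[0]: D(K, 0x54) = 0xB3; 0xB3 ⊕ 0x1B = 0xA8.
P[1]: D(K, 0x2F) = 0x45; 0x45 ⊕ 0x54 = 0x11.

P[0] = 0xA8, P[1] = 0x11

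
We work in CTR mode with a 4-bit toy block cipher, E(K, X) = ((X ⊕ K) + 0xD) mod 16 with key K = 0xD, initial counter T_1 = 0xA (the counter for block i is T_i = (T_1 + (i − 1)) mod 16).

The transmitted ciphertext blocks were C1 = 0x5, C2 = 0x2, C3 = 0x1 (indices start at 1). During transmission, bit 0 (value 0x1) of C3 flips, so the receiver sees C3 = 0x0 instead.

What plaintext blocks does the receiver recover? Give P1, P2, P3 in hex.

P1 = 0x1, P2 = 0x1, P3 = 0xE

CTR decryption: S_i = E(K, T_i) where T_i is the counter for block i; P_i = C_i ⊕ S_i.
Only C3 changed, to 0x0. In CTR, a change in C_i flips the same bit in P_i only; the keystream is unaffected. Decrypting the received ciphertext:
P1: T = 0xA, S = E(K, T) = 0x4; 0x5 ⊕ 0x4 = 0x1.
P2: T = 0xB, S = E(K, T) = 0x3; 0x2 ⊕ 0x3 = 0x1.
P3: T = 0xC, S = E(K, T) = 0xE; 0x0 ⊕ 0xE = 0xE.
Blocks that differ from the original plaintext: P3.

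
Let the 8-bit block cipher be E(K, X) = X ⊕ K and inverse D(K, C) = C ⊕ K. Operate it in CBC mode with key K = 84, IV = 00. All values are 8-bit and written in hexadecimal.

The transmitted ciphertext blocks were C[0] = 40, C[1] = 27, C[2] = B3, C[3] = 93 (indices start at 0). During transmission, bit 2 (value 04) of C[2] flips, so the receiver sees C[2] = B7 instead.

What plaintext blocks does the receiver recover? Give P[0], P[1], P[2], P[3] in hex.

CBC decryption: P_i = D(K, C_i) ⊕ C_{i−1}, with C_{−1} = IV.
Only C[2] changed, to B7. In CBC, a change in C_i garbles P_i and flips the same bit in P_{i+1}. Decrypting the received ciphertext:
P[0]: D(K, 40) = C4; C4 ⊕ 00 = C4.
P[1]: D(K, 27) = A3; A3 ⊕ 40 = E3.
P[2]: D(K, B7) = 33; 33 ⊕ 27 = 14.
P[3]: D(K, 93) = 17; 17 ⊕ B7 = A0.
Blocks that differ from the original plaintext: P[2], P[3].

P[0] = C4, P[1] = E3, P[2] = 14, P[3] = A0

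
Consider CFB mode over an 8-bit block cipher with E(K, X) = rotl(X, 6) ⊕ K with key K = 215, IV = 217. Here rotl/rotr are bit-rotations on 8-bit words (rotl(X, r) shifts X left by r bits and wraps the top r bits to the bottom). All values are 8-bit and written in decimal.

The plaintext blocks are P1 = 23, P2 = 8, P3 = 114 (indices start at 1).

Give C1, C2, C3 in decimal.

CFB encryption: C_i = P_i ⊕ E(K, C_{i−1}), with C_{0} = IV.
C1: E(K, 217) = 161; 23 ⊕ 161 = 182.
C2: E(K, 182) = 122; 8 ⊕ 122 = 114.
C3: E(K, 114) = 75; 114 ⊕ 75 = 57.

C1 = 182, C2 = 114, C3 = 57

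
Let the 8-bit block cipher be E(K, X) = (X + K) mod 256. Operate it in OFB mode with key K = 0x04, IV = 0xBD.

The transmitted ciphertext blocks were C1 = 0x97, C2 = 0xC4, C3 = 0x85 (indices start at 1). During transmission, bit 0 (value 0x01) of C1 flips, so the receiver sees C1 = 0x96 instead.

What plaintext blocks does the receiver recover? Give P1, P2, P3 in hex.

P1 = 0x57, P2 = 0x01, P3 = 0x4C

OFB decryption: S_i = E(K, S_{i−1}) with S_{0} = IV; P_i = C_i ⊕ S_i.
Only C1 changed, to 0x96. In OFB, a change in C_i flips the same bit in P_i only; the keystream is unaffected. Decrypting the received ciphertext:
P1: S = E(K, 0xBD) = 0xC1; 0x96 ⊕ 0xC1 = 0x57.
P2: S = E(K, 0xC1) = 0xC5; 0xC4 ⊕ 0xC5 = 0x01.
P3: S = E(K, 0xC5) = 0xC9; 0x85 ⊕ 0xC9 = 0x4C.
Blocks that differ from the original plaintext: P1.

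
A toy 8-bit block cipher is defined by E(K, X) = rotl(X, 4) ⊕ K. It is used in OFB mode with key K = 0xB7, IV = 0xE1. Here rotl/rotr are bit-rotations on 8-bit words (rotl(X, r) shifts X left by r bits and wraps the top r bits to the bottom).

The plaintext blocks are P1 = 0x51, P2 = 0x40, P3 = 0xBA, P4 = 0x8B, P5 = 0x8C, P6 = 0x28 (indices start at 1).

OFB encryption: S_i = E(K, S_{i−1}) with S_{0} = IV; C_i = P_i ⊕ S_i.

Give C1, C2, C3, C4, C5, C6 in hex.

C1: S = E(K, 0xE1) = 0xA9; 0x51 ⊕ 0xA9 = 0xF8.
C2: S = E(K, 0xA9) = 0x2D; 0x40 ⊕ 0x2D = 0x6D.
C3: S = E(K, 0x2D) = 0x65; 0xBA ⊕ 0x65 = 0xDF.
C4: S = E(K, 0x65) = 0xE1; 0x8B ⊕ 0xE1 = 0x6A.
C5: S = E(K, 0xE1) = 0xA9; 0x8C ⊕ 0xA9 = 0x25.
C6: S = E(K, 0xA9) = 0x2D; 0x28 ⊕ 0x2D = 0x05.

C1 = 0xF8, C2 = 0x6D, C3 = 0xDF, C4 = 0x6A, C5 = 0x25, C6 = 0x05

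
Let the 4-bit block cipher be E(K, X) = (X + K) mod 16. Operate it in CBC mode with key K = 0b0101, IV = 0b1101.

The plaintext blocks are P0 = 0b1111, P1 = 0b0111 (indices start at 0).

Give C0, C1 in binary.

CBC encryption: C_i = E(K, P_i ⊕ C_{i−1}), with C_{−1} = IV.
C0: P0 ⊕ 0b1101 = 0b0010; E(K, 0b0010) = 0b0111.
C1: P1 ⊕ 0b0111 = 0b0000; E(K, 0b0000) = 0b0101.

C0 = 0b0111, C1 = 0b0101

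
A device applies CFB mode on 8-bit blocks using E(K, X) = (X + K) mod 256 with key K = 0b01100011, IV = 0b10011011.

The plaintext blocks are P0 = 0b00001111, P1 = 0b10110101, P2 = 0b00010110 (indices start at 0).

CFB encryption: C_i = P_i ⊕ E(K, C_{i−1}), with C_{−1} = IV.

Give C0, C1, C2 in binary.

C0: E(K, 0b10011011) = 0b11111110; 0b00001111 ⊕ 0b11111110 = 0b11110001.
C1: E(K, 0b11110001) = 0b01010100; 0b10110101 ⊕ 0b01010100 = 0b11100001.
C2: E(K, 0b11100001) = 0b01000100; 0b00010110 ⊕ 0b01000100 = 0b01010010.

C0 = 0b11110001, C1 = 0b11100001, C2 = 0b01010010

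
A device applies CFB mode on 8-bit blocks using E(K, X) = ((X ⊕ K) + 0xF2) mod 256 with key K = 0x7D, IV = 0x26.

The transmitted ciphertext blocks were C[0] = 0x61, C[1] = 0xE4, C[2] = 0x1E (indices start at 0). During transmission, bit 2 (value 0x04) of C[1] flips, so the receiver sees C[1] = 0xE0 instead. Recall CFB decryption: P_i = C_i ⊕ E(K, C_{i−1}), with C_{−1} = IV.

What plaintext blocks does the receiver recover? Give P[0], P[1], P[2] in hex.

Only C[1] changed, to 0xE0. In CFB, a change in C_i flips the same bit in P_i and garbles P_{i+1}. Decrypting the received ciphertext:
P[0]: E(K, 0x26) = 0x4D; 0x61 ⊕ 0x4D = 0x2C.
P[1]: E(K, 0x61) = 0x0E; 0xE0 ⊕ 0x0E = 0xEE.
P[2]: E(K, 0xE0) = 0x8F; 0x1E ⊕ 0x8F = 0x91.
Blocks that differ from the original plaintext: P[1], P[2].

P[0] = 0x2C, P[1] = 0xEE, P[2] = 0x91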